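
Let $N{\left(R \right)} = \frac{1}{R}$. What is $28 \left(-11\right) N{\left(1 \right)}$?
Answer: $-308$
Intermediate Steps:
$28 \left(-11\right) N{\left(1 \right)} = \frac{28 \left(-11\right)}{1} = \left(-308\right) 1 = -308$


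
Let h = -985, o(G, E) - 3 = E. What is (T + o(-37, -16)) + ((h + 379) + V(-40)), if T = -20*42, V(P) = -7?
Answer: -1466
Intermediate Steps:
o(G, E) = 3 + E
T = -840
(T + o(-37, -16)) + ((h + 379) + V(-40)) = (-840 + (3 - 16)) + ((-985 + 379) - 7) = (-840 - 13) + (-606 - 7) = -853 - 613 = -1466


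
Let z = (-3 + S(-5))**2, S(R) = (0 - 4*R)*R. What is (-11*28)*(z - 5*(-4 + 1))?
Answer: -3272192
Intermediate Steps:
S(R) = -4*R**2 (S(R) = (-4*R)*R = -4*R**2)
z = 10609 (z = (-3 - 4*(-5)**2)**2 = (-3 - 4*25)**2 = (-3 - 100)**2 = (-103)**2 = 10609)
(-11*28)*(z - 5*(-4 + 1)) = (-11*28)*(10609 - 5*(-4 + 1)) = -308*(10609 - 5*(-3)) = -308*(10609 - 1*(-15)) = -308*(10609 + 15) = -308*10624 = -3272192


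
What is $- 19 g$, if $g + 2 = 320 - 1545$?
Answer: $23313$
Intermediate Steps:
$g = -1227$ ($g = -2 + \left(320 - 1545\right) = -2 - 1225 = -1227$)
$- 19 g = \left(-19\right) \left(-1227\right) = 23313$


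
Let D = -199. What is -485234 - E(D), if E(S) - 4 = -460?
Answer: -484778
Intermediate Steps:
E(S) = -456 (E(S) = 4 - 460 = -456)
-485234 - E(D) = -485234 - 1*(-456) = -485234 + 456 = -484778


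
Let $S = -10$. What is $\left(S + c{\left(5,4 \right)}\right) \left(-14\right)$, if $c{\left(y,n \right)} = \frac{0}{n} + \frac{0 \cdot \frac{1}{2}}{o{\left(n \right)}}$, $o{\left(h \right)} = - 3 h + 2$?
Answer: $140$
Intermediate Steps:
$o{\left(h \right)} = 2 - 3 h$
$c{\left(y,n \right)} = 0$ ($c{\left(y,n \right)} = \frac{0}{n} + \frac{0 \cdot \frac{1}{2}}{2 - 3 n} = 0 + \frac{0 \cdot \frac{1}{2}}{2 - 3 n} = 0 + \frac{0}{2 - 3 n} = 0 + 0 = 0$)
$\left(S + c{\left(5,4 \right)}\right) \left(-14\right) = \left(-10 + 0\right) \left(-14\right) = \left(-10\right) \left(-14\right) = 140$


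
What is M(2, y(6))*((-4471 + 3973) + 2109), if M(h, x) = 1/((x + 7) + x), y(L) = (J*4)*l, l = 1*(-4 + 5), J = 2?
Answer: 1611/23 ≈ 70.043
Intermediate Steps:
l = 1 (l = 1*1 = 1)
y(L) = 8 (y(L) = (2*4)*1 = 8*1 = 8)
M(h, x) = 1/(7 + 2*x) (M(h, x) = 1/((7 + x) + x) = 1/(7 + 2*x))
M(2, y(6))*((-4471 + 3973) + 2109) = ((-4471 + 3973) + 2109)/(7 + 2*8) = (-498 + 2109)/(7 + 16) = 1611/23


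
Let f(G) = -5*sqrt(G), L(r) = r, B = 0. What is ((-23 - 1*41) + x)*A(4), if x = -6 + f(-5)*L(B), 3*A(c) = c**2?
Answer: -1120/3 ≈ -373.33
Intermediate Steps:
A(c) = c**2/3
x = -6 (x = -6 - 5*I*sqrt(5)*0 = -6 + 0 = -6)
((-23 - 1*41) + x)*A(4) = ((-23 - 1*41) - 6)*((1/3)*4**2) = ((-23 - 41) - 6)*((1/3)*16) = (-64 - 6)*(16/3) = -70*16/3 = -1120/3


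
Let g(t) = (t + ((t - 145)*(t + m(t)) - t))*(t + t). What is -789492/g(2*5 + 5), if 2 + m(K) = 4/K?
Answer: 197373/12935 ≈ 15.259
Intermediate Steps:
m(K) = -2 + 4/K
g(t) = 2*t*(-145 + t)*(-2 + t + 4/t) (g(t) = (t + ((t - 145)*(t + (-2 + 4/t)) - t))*(t + t) = (t + ((-145 + t)*(-2 + t + 4/t) - t))*(2*t) = (t + (-t + (-145 + t)*(-2 + t + 4/t)))*(2*t) = ((-145 + t)*(-2 + t + 4/t))*(2*t) = 2*t*(-145 + t)*(-2 + t + 4/t))
-789492/g(2*5 + 5) = -789492/(-1160 - 294*(2*5 + 5)**2 + 2*(2*5 + 5)**3 + 588*(2*5 + 5)) = -789492/(-1160 - 294*(10 + 5)**2 + 2*(10 + 5)**3 + 588*(10 + 5)) = -789492/(-1160 - 294*15**2 + 2*15**3 + 588*15) = -789492/(-1160 - 294*225 + 2*3375 + 8820) = -789492/(-1160 - 66150 + 6750 + 8820) = -789492/(-51740) = -789492*(-1/51740) = 197373/12935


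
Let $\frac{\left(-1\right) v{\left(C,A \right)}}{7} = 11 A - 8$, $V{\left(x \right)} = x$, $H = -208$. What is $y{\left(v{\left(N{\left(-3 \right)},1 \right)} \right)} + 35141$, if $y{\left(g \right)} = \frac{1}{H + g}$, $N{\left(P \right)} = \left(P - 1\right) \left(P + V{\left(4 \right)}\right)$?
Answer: $\frac{8047288}{229} \approx 35141.0$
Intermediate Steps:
$N{\left(P \right)} = \left(-1 + P\right) \left(4 + P\right)$ ($N{\left(P \right)} = \left(P - 1\right) \left(P + 4\right) = \left(-1 + P\right) \left(4 + P\right)$)
$v{\left(C,A \right)} = 56 - 77 A$ ($v{\left(C,A \right)} = - 7 \left(11 A - 8\right) = - 7 \left(-8 + 11 A\right) = 56 - 77 A$)
$y{\left(g \right)} = \frac{1}{-208 + g}$
$y{\left(v{\left(N{\left(-3 \right)},1 \right)} \right)} + 35141 = \frac{1}{-208 + \left(56 - 77\right)} + 35141 = \frac{1}{-208 - 21} + 35141 = \frac{1}{-229} + 35141 = - \frac{1}{229} + 35141 = \frac{8047288}{229}$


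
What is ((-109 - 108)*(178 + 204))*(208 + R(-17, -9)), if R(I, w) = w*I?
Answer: -29924734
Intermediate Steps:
R(I, w) = I*w
((-109 - 108)*(178 + 204))*(208 + R(-17, -9)) = ((-109 - 108)*(178 + 204))*(208 - 17*(-9)) = (-217*382)*(208 + 153) = -82894*361 = -29924734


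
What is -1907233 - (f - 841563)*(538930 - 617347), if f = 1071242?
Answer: 18008830910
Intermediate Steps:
-1907233 - (f - 841563)*(538930 - 617347) = -1907233 - (1071242 - 841563)*(538930 - 617347) = -1907233 - 229679*(-78417) = -1907233 - 1*(-18010738143) = -1907233 + 18010738143 = 18008830910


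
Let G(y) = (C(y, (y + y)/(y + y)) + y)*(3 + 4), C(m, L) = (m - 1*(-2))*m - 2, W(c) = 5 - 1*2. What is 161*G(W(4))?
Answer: 18032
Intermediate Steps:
W(c) = 3 (W(c) = 5 - 2 = 3)
C(m, L) = -2 + m*(2 + m) (C(m, L) = (m + 2)*m - 2 = (2 + m)*m - 2 = m*(2 + m) - 2 = -2 + m*(2 + m))
G(y) = -14 + 7*y² + 21*y (G(y) = ((-2 + y² + 2*y) + y)*(3 + 4) = (-2 + y² + 3*y)*7 = -14 + 7*y² + 21*y)
161*G(W(4)) = 161*(-14 + 7*3² + 21*3) = 161*(-14 + 7*9 + 63) = 161*(-14 + 63 + 63) = 161*112 = 18032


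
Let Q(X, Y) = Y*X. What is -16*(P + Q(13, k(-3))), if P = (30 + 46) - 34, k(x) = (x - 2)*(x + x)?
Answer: -6912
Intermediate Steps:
k(x) = 2*x*(-2 + x) (k(x) = (-2 + x)*(2*x) = 2*x*(-2 + x))
P = 42 (P = 76 - 34 = 42)
Q(X, Y) = X*Y
-16*(P + Q(13, k(-3))) = -16*(42 + 13*(2*(-3)*(-2 - 3))) = -16*(42 + 13*(2*(-3)*(-5))) = -16*(42 + 13*30) = -16*(42 + 390) = -16*432 = -6912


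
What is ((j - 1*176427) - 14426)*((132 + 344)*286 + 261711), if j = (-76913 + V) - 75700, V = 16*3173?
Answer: -116449021206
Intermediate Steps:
V = 50768
j = -101845 (j = (-76913 + 50768) - 75700 = -26145 - 75700 = -101845)
((j - 1*176427) - 14426)*((132 + 344)*286 + 261711) = ((-101845 - 1*176427) - 14426)*((132 + 344)*286 + 261711) = ((-101845 - 176427) - 14426)*(476*286 + 261711) = (-278272 - 14426)*(136136 + 261711) = -292698*397847 = -116449021206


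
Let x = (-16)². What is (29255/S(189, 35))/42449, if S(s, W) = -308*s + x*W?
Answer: -29255/2090698148 ≈ -1.3993e-5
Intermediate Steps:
x = 256
S(s, W) = -308*s + 256*W
(29255/S(189, 35))/42449 = (29255/(-308*189 + 256*35))/42449 = (29255/(-58212 + 8960))*(1/42449) = (29255/(-49252))*(1/42449) = (29255*(-1/49252))*(1/42449) = -29255/49252*1/42449 = -29255/2090698148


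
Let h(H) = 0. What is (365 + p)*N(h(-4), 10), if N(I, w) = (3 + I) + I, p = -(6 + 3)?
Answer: 1068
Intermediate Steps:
p = -9 (p = -1*9 = -9)
N(I, w) = 3 + 2*I
(365 + p)*N(h(-4), 10) = (365 - 9)*(3 + 2*0) = 356*(3 + 0) = 356*3 = 1068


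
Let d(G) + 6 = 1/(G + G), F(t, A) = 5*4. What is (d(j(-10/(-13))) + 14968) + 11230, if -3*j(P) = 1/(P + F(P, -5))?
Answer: 340091/13 ≈ 26161.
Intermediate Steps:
F(t, A) = 20
j(P) = -1/(3*(20 + P)) (j(P) = -1/(3*(P + 20)) = -1/(3*(20 + P)))
d(G) = -6 + 1/(2*G) (d(G) = -6 + 1/(G + G) = -6 + 1/(2*G))
(d(j(-10/(-13))) + 14968) + 11230 = ((-6 + 1/(2*((-1/(60 + 3*(-10/(-13))))))) + 14968) + 11230 = ((-6 + 1/(2*((-1/(60 + 3*(-10*(-1/13))))))) + 14968) + 11230 = ((-6 + 1/(2*((-1/(60 + 3*(10/13)))))) + 14968) + 11230 = ((-6 + 1/(2*((-1/(60 + 30/13))))) + 14968) + 11230 = ((-6 + 1/(2*((-1/810/13)))) + 14968) + 11230 = ((-6 + 1/(2*((-1*13/810)))) + 14968) + 11230 = ((-6 + 1/(2*(-13/810))) + 14968) + 11230 = ((-6 + (½)*(-810/13)) + 14968) + 11230 = ((-6 - 405/13) + 14968) + 11230 = (-483/13 + 14968) + 11230 = 194101/13 + 11230 = 340091/13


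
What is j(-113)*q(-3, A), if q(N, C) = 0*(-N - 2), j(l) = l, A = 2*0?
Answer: 0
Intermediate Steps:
A = 0
q(N, C) = 0 (q(N, C) = 0*(-2 - N) = 0)
j(-113)*q(-3, A) = -113*0 = 0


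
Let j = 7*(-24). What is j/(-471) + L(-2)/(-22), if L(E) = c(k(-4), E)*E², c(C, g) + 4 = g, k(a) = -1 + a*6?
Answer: 2500/1727 ≈ 1.4476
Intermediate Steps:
k(a) = -1 + 6*a
c(C, g) = -4 + g
j = -168
L(E) = E²*(-4 + E) (L(E) = (-4 + E)*E² = E²*(-4 + E))
j/(-471) + L(-2)/(-22) = -168/(-471) + ((-2)²*(-4 - 2))/(-22) = -168*(-1/471) + (4*(-6))*(-1/22) = 56/157 - 24*(-1/22) = 56/157 + 12/11 = 2500/1727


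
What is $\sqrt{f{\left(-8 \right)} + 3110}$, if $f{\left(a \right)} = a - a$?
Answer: $\sqrt{3110} \approx 55.767$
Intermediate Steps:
$f{\left(a \right)} = 0$
$\sqrt{f{\left(-8 \right)} + 3110} = \sqrt{0 + 3110} = \sqrt{3110}$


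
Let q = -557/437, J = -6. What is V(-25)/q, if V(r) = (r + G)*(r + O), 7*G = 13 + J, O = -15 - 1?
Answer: -430008/557 ≈ -772.01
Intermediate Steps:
O = -16
G = 1 (G = (13 - 6)/7 = (1/7)*7 = 1)
V(r) = (1 + r)*(-16 + r) (V(r) = (r + 1)*(r - 16) = (1 + r)*(-16 + r))
q = -557/437 (q = -557*1/437 = -557/437 ≈ -1.2746)
V(-25)/q = (-16 + (-25)**2 - 15*(-25))/(-557/437) = (-16 + 625 + 375)*(-437/557) = 984*(-437/557) = -430008/557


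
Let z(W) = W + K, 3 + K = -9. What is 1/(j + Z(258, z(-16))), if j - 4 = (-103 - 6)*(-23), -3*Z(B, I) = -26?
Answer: 3/7559 ≈ 0.00039688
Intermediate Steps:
K = -12 (K = -3 - 9 = -12)
z(W) = -12 + W (z(W) = W - 12 = -12 + W)
Z(B, I) = 26/3 (Z(B, I) = -1/3*(-26) = 26/3)
j = 2511 (j = 4 + (-103 - 6)*(-23) = 4 - 109*(-23) = 4 + 2507 = 2511)
1/(j + Z(258, z(-16))) = 1/(2511 + 26/3) = 1/(7559/3) = 3/7559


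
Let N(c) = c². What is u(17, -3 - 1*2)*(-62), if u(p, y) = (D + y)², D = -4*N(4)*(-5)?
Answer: -6151950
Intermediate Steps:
D = 320 (D = -4*4²*(-5) = -4*16*(-5) = -64*(-5) = 320)
u(p, y) = (320 + y)²
u(17, -3 - 1*2)*(-62) = (320 + (-3 - 1*2))²*(-62) = (320 + (-3 - 2))²*(-62) = (320 - 5)²*(-62) = 315²*(-62) = 99225*(-62) = -6151950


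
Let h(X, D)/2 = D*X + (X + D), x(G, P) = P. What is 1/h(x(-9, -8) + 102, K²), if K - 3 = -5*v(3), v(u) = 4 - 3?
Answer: 1/948 ≈ 0.0010549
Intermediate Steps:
v(u) = 1
K = -2 (K = 3 - 5*1 = 3 - 5 = -2)
h(X, D) = 2*D + 2*X + 2*D*X (h(X, D) = 2*(D*X + (X + D)) = 2*(D*X + (D + X)) = 2*(D + X + D*X) = 2*D + 2*X + 2*D*X)
1/h(x(-9, -8) + 102, K²) = 1/(2*(-2)² + 2*(-8 + 102) + 2*(-2)²*(-8 + 102)) = 1/(2*4 + 2*94 + 2*4*94) = 1/(8 + 188 + 752) = 1/948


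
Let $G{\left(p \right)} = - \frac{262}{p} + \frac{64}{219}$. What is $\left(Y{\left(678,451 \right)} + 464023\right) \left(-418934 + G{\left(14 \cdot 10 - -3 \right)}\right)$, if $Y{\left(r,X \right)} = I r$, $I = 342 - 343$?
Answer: $- \frac{6078995725236880}{31317} \approx -1.9411 \cdot 10^{11}$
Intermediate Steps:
$G{\left(p \right)} = \frac{64}{219} - \frac{262}{p}$ ($G{\left(p \right)} = - \frac{262}{p} + 64 \cdot \frac{1}{219} = - \frac{262}{p} + \frac{64}{219} = \frac{64}{219} - \frac{262}{p}$)
$I = -1$ ($I = 342 - 343 = -1$)
$Y{\left(r,X \right)} = - r$
$\left(Y{\left(678,451 \right)} + 464023\right) \left(-418934 + G{\left(14 \cdot 10 - -3 \right)}\right) = \left(\left(-1\right) 678 + 464023\right) \left(-418934 + \left(\frac{64}{219} - \frac{262}{14 \cdot 10 - -3}\right)\right) = \left(-678 + 464023\right) \left(-418934 + \left(\frac{64}{219} - \frac{262}{140 + \left(-3 + 6\right)}\right)\right) = 463345 \left(-418934 + \left(\frac{64}{219} - \frac{262}{140 + 3}\right)\right) = 463345 \left(-418934 + \left(\frac{64}{219} - \frac{262}{143}\right)\right) = 463345 \left(-418934 - \frac{48226}{31317}\right) = 463345 \left(- \frac{13119804304}{31317}\right) = - \frac{6078995725236880}{31317}$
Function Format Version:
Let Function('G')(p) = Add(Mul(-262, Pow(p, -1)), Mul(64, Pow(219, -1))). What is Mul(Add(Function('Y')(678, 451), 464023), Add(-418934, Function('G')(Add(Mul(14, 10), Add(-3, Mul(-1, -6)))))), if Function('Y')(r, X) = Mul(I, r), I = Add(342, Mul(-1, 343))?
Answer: Rational(-6078995725236880, 31317) ≈ -1.9411e+11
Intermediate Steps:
Function('G')(p) = Add(Rational(64, 219), Mul(-262, Pow(p, -1))) (Function('G')(p) = Add(Mul(-262, Pow(p, -1)), Mul(64, Rational(1, 219))) = Add(Mul(-262, Pow(p, -1)), Rational(64, 219)) = Add(Rational(64, 219), Mul(-262, Pow(p, -1))))
I = -1 (I = Add(342, -343) = -1)
Function('Y')(r, X) = Mul(-1, r)
Mul(Add(Function('Y')(678, 451), 464023), Add(-418934, Function('G')(Add(Mul(14, 10), Add(-3, Mul(-1, -6)))))) = Mul(Add(Mul(-1, 678), 464023), Add(-418934, Add(Rational(64, 219), Mul(-262, Pow(Add(Mul(14, 10), Add(-3, Mul(-1, -6))), -1))))) = Mul(Add(-678, 464023), Add(-418934, Add(Rational(64, 219), Mul(-262, Pow(Add(140, Add(-3, 6)), -1))))) = Mul(463345, Add(-418934, Add(Rational(64, 219), Mul(-262, Pow(Add(140, 3), -1))))) = Mul(463345, Add(-418934, Add(Rational(64, 219), Mul(-262, Pow(143, -1))))) = Mul(463345, Add(-418934, Add(Rational(64, 219), Mul(-262, Rational(1, 143))))) = Mul(463345, Add(-418934, Add(Rational(64, 219), Rational(-262, 143)))) = Mul(463345, Add(-418934, Rational(-48226, 31317))) = Mul(463345, Rational(-13119804304, 31317)) = Rational(-6078995725236880, 31317)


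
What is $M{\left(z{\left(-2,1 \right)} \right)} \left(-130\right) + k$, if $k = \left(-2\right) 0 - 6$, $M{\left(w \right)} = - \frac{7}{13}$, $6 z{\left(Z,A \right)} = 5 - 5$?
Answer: $64$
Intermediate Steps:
$z{\left(Z,A \right)} = 0$ ($z{\left(Z,A \right)} = \frac{5 - 5}{6} = \frac{1}{6} \cdot 0 = 0$)
$M{\left(w \right)} = - \frac{7}{13}$ ($M{\left(w \right)} = \left(-7\right) \frac{1}{13} = - \frac{7}{13}$)
$k = -6$ ($k = 0 - 6 = -6$)
$M{\left(z{\left(-2,1 \right)} \right)} \left(-130\right) + k = \left(- \frac{7}{13}\right) \left(-130\right) - 6 = 70 - 6 = 64$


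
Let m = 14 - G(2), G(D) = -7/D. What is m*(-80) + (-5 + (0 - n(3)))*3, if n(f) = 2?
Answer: -1421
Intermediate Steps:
m = 35/2 (m = 14 - (-7)/2 = 14 - 1*(-7/2) = 14 + 7/2 = 35/2 ≈ 17.500)
m*(-80) + (-5 + (0 - n(3)))*3 = (35/2)*(-80) + (-5 + (0 - 1*2))*3 = -1400 + (-5 + (0 - 2))*3 = -1400 + (-5 - 2)*3 = -1400 - 7*3 = -1400 - 21 = -1421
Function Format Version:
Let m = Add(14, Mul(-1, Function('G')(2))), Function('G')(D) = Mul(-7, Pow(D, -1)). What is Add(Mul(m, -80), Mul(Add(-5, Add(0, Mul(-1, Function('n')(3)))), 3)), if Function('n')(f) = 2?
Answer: -1421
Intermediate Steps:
m = Rational(35, 2) (m = Add(14, Mul(-1, Mul(-7, Pow(2, -1)))) = Add(14, Mul(-1, Mul(-7, Rational(1, 2)))) = Add(14, Mul(-1, Rational(-7, 2))) = Add(14, Rational(7, 2)) = Rational(35, 2) ≈ 17.500)
Add(Mul(m, -80), Mul(Add(-5, Add(0, Mul(-1, Function('n')(3)))), 3)) = Add(Mul(Rational(35, 2), -80), Mul(Add(-5, Add(0, Mul(-1, 2))), 3)) = Add(-1400, Mul(Add(-5, Add(0, -2)), 3)) = Add(-1400, Mul(Add(-5, -2), 3)) = Add(-1400, Mul(-7, 3)) = Add(-1400, -21) = -1421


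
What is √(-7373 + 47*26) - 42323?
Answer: -42323 + I*√6151 ≈ -42323.0 + 78.428*I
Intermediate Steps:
√(-7373 + 47*26) - 42323 = √(-7373 + 1222) - 42323 = √(-6151) - 42323 = I*√6151 - 42323 = -42323 + I*√6151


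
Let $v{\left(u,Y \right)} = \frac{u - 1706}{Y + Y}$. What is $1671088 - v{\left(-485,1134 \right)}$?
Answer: $\frac{541432825}{324} \approx 1.6711 \cdot 10^{6}$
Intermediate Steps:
$v{\left(u,Y \right)} = \frac{-1706 + u}{2 Y}$
$1671088 - v{\left(-485,1134 \right)} = 1671088 - \frac{-1706 - 485}{2 \cdot 1134} = 1671088 - \frac{1}{2} \cdot \frac{1}{1134} \left(-2191\right) = 1671088 - - \frac{313}{324} = 1671088 + \frac{313}{324} = \frac{541432825}{324}$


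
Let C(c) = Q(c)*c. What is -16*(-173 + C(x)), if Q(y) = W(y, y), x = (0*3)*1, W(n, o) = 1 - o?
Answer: 2768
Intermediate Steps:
x = 0 (x = 0*1 = 0)
Q(y) = 1 - y
C(c) = c*(1 - c) (C(c) = (1 - c)*c = c*(1 - c))
-16*(-173 + C(x)) = -16*(-173 + 0*(1 - 1*0)) = -16*(-173 + 0*(1 + 0)) = -16*(-173 + 0*1) = -16*(-173 + 0) = -16*(-173) = 2768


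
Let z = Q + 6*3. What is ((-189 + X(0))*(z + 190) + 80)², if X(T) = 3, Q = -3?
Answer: 1447802500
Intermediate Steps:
z = 15 (z = -3 + 6*3 = -3 + 18 = 15)
((-189 + X(0))*(z + 190) + 80)² = ((-189 + 3)*(15 + 190) + 80)² = (-186*205 + 80)² = (-38130 + 80)² = (-38050)² = 1447802500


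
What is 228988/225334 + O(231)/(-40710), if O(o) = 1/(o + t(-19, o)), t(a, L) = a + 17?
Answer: 1067380506793/1050348247530 ≈ 1.0162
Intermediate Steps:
t(a, L) = 17 + a
O(o) = 1/(-2 + o) (O(o) = 1/(o + (17 - 19)) = 1/(o - 2) = 1/(-2 + o))
228988/225334 + O(231)/(-40710) = 228988/225334 + 1/((-2 + 231)*(-40710)) = 228988*(1/225334) - 1/40710/229 = 114494/112667 + (1/229)*(-1/40710) = 114494/112667 - 1/9322590 = 1067380506793/1050348247530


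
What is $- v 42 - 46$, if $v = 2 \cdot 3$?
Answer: $-298$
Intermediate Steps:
$v = 6$
$- v 42 - 46 = \left(-1\right) 6 \cdot 42 - 46 = \left(-6\right) 42 - 46 = -252 - 46 = -298$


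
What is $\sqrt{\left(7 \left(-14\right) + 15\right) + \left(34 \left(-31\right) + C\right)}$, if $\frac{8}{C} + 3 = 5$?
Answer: $i \sqrt{1133} \approx 33.66 i$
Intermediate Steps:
$C = 4$ ($C = \frac{8}{-3 + 5} = \frac{8}{2} = 8 \cdot \frac{1}{2} = 4$)
$\sqrt{\left(7 \left(-14\right) + 15\right) + \left(34 \left(-31\right) + C\right)} = \sqrt{\left(7 \left(-14\right) + 15\right) + \left(34 \left(-31\right) + 4\right)} = \sqrt{\left(-98 + 15\right) + \left(-1054 + 4\right)} = \sqrt{-83 - 1050} = \sqrt{-1133} = i \sqrt{1133}$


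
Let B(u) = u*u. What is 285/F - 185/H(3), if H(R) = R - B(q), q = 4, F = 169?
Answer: 2690/169 ≈ 15.917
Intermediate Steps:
B(u) = u²
H(R) = -16 + R (H(R) = R - 1*4² = R - 1*16 = R - 16 = -16 + R)
285/F - 185/H(3) = 285/169 - 185/(-16 + 3) = 285*(1/169) - 185/(-13) = 285/169 - 185*(-1/13) = 285/169 + 185/13 = 2690/169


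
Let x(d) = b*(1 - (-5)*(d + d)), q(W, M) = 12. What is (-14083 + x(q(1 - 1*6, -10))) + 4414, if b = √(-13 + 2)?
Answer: -9669 + 121*I*√11 ≈ -9669.0 + 401.31*I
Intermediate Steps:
b = I*√11 (b = √(-11) = I*√11 ≈ 3.3166*I)
x(d) = I*√11*(1 + 10*d) (x(d) = (I*√11)*(1 - (-5)*(d + d)) = (I*√11)*(1 - (-5)*2*d) = (I*√11)*(1 - (-10)*d) = (I*√11)*(1 + 10*d) = I*√11*(1 + 10*d))
(-14083 + x(q(1 - 1*6, -10))) + 4414 = (-14083 + I*√11*(1 + 10*12)) + 4414 = (-14083 + I*√11*(1 + 120)) + 4414 = (-14083 + I*√11*121) + 4414 = (-14083 + 121*I*√11) + 4414 = -9669 + 121*I*√11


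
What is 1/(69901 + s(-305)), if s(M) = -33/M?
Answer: 305/21319838 ≈ 1.4306e-5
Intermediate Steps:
1/(69901 + s(-305)) = 1/(69901 - 33/(-305)) = 1/(69901 - 33*(-1/305)) = 1/(69901 + 33/305) = 1/(21319838/305) = 305/21319838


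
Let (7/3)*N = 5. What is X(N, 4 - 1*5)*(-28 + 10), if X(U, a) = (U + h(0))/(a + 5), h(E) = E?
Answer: -135/14 ≈ -9.6429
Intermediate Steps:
N = 15/7 (N = (3/7)*5 = 15/7 ≈ 2.1429)
X(U, a) = U/(5 + a) (X(U, a) = (U + 0)/(a + 5) = U/(5 + a))
X(N, 4 - 1*5)*(-28 + 10) = (15/(7*(5 + (4 - 1*5))))*(-28 + 10) = (15/(7*(5 + (4 - 5))))*(-18) = (15/(7*(5 - 1)))*(-18) = ((15/7)/4)*(-18) = ((15/7)*(1/4))*(-18) = (15/28)*(-18) = -135/14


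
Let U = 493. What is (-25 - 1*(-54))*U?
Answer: 14297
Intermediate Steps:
(-25 - 1*(-54))*U = (-25 - 1*(-54))*493 = (-25 + 54)*493 = 29*493 = 14297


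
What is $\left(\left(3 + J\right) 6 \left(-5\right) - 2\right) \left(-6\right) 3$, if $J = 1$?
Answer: $2196$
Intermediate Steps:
$\left(\left(3 + J\right) 6 \left(-5\right) - 2\right) \left(-6\right) 3 = \left(\left(3 + 1\right) 6 \left(-5\right) - 2\right) \left(-6\right) 3 = \left(4 \cdot 6 \left(-5\right) - 2\right) \left(-6\right) 3 = \left(24 \left(-5\right) - 2\right) \left(-6\right) 3 = \left(-120 - 2\right) \left(-6\right) 3 = \left(-122\right) \left(-6\right) 3 = 732 \cdot 3 = 2196$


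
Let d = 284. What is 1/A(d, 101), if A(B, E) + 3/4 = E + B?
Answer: 4/1537 ≈ 0.0026025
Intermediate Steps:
A(B, E) = -¾ + B + E (A(B, E) = -¾ + (E + B) = -¾ + (B + E) = -¾ + B + E)
1/A(d, 101) = 1/(-¾ + 284 + 101) = 1/(1537/4) = 4/1537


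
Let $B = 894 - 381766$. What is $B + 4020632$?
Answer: $3639760$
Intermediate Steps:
$B = -380872$ ($B = 894 - 381766 = -380872$)
$B + 4020632 = -380872 + 4020632 = 3639760$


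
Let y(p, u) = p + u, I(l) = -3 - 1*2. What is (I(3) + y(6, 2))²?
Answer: 9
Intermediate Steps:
I(l) = -5 (I(l) = -3 - 2 = -5)
(I(3) + y(6, 2))² = (-5 + (6 + 2))² = (-5 + 8)² = 3² = 9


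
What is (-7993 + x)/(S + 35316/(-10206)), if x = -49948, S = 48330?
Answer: -3650283/3044572 ≈ -1.1989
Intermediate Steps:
(-7993 + x)/(S + 35316/(-10206)) = (-7993 - 49948)/(48330 + 35316/(-10206)) = -57941/(48330 + 35316*(-1/10206)) = -57941/(48330 - 218/63) = -57941/3044572/63 = -57941*63/3044572 = -3650283/3044572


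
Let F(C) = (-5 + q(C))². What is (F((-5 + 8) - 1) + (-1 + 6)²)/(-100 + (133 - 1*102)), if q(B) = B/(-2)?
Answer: -61/69 ≈ -0.88406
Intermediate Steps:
q(B) = -B/2 (q(B) = B*(-½) = -B/2)
F(C) = (-5 - C/2)²
(F((-5 + 8) - 1) + (-1 + 6)²)/(-100 + (133 - 1*102)) = ((10 + ((-5 + 8) - 1))²/4 + (-1 + 6)²)/(-100 + (133 - 1*102)) = ((10 + (3 - 1))²/4 + 5²)/(-100 + (133 - 102)) = ((10 + 2)²/4 + 25)/(-100 + 31) = ((¼)*12² + 25)/(-69) = ((¼)*144 + 25)*(-1/69) = (36 + 25)*(-1/69) = 61*(-1/69) = -61/69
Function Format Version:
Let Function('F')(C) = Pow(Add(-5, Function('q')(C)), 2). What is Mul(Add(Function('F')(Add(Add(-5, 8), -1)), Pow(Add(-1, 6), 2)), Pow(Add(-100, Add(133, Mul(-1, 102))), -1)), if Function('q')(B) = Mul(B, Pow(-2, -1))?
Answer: Rational(-61, 69) ≈ -0.88406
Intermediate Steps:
Function('q')(B) = Mul(Rational(-1, 2), B) (Function('q')(B) = Mul(B, Rational(-1, 2)) = Mul(Rational(-1, 2), B))
Function('F')(C) = Pow(Add(-5, Mul(Rational(-1, 2), C)), 2)
Mul(Add(Function('F')(Add(Add(-5, 8), -1)), Pow(Add(-1, 6), 2)), Pow(Add(-100, Add(133, Mul(-1, 102))), -1)) = Mul(Add(Mul(Rational(1, 4), Pow(Add(10, Add(Add(-5, 8), -1)), 2)), Pow(Add(-1, 6), 2)), Pow(Add(-100, Add(133, Mul(-1, 102))), -1)) = Mul(Add(Mul(Rational(1, 4), Pow(Add(10, Add(3, -1)), 2)), Pow(5, 2)), Pow(Add(-100, Add(133, -102)), -1)) = Mul(Add(Mul(Rational(1, 4), Pow(Add(10, 2), 2)), 25), Pow(Add(-100, 31), -1)) = Mul(Add(Mul(Rational(1, 4), Pow(12, 2)), 25), Pow(-69, -1)) = Mul(Add(Mul(Rational(1, 4), 144), 25), Rational(-1, 69)) = Mul(Add(36, 25), Rational(-1, 69)) = Mul(61, Rational(-1, 69)) = Rational(-61, 69)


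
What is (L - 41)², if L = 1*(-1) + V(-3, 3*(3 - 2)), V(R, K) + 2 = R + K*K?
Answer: 1444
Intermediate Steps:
V(R, K) = -2 + R + K² (V(R, K) = -2 + (R + K*K) = -2 + (R + K²) = -2 + R + K²)
L = 3 (L = 1*(-1) + (-2 - 3 + (3*(3 - 2))²) = -1 + (-2 - 3 + (3*1)²) = -1 + (-2 - 3 + 3²) = -1 + (-2 - 3 + 9) = -1 + 4 = 3)
(L - 41)² = (3 - 41)² = (-38)² = 1444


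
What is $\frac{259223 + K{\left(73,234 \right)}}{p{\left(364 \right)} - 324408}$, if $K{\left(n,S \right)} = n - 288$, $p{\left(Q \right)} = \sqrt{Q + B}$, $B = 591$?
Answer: $- \frac{84024267264}{105240549509} - \frac{259008 \sqrt{955}}{105240549509} \approx -0.79848$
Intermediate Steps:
$p{\left(Q \right)} = \sqrt{591 + Q}$ ($p{\left(Q \right)} = \sqrt{Q + 591} = \sqrt{591 + Q}$)
$K{\left(n,S \right)} = -288 + n$
$\frac{259223 + K{\left(73,234 \right)}}{p{\left(364 \right)} - 324408} = \frac{259223 + \left(-288 + 73\right)}{\sqrt{591 + 364} - 324408} = \frac{259223 - 215}{\sqrt{955} - 324408} = \frac{259008}{-324408 + \sqrt{955}}$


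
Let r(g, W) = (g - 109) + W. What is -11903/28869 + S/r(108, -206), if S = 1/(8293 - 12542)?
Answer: -3489723820/8463842289 ≈ -0.41231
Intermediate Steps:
r(g, W) = -109 + W + g (r(g, W) = (-109 + g) + W = -109 + W + g)
S = -1/4249 (S = 1/(-4249) = -1/4249 ≈ -0.00023535)
-11903/28869 + S/r(108, -206) = -11903/28869 - 1/(4249*(-109 - 206 + 108)) = -11903*1/28869 - 1/4249/(-207) = -11903/28869 - 1/4249*(-1/207) = -11903/28869 + 1/879543 = -3489723820/8463842289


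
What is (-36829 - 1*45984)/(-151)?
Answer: 82813/151 ≈ 548.43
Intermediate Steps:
(-36829 - 1*45984)/(-151) = (-36829 - 45984)*(-1/151) = -82813*(-1/151) = 82813/151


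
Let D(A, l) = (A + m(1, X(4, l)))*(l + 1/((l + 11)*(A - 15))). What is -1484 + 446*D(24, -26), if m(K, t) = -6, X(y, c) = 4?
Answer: -3154072/15 ≈ -2.1027e+5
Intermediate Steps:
D(A, l) = (-6 + A)*(l + 1/((-15 + A)*(11 + l))) (D(A, l) = (A - 6)*(l + 1/((l + 11)*(A - 15))) = (-6 + A)*(l + 1/((11 + l)*(-15 + A))) = (-6 + A)*(l + 1/((-15 + A)*(11 + l))))
-1484 + 446*D(24, -26) = -1484 + 446*((-6 + 24 + 90*(-26)² + 990*(-26) + 24²*(-26)² - 231*24*(-26) - 21*24*(-26)² + 11*(-26)*24²)/(-165 - 15*(-26) + 11*24 + 24*(-26))) = -1484 + 446*((-6 + 24 + 90*676 - 25740 + 576*676 + 144144 - 21*24*676 + 11*(-26)*576)/(-165 + 390 + 264 - 624)) = -1484 + 446*((-6 + 24 + 60840 - 25740 + 389376 + 144144 - 340704 - 164736)/(-135)) = -1484 + 446*(-1/135*63198) = -1484 + 446*(-7022/15) = -1484 - 3131812/15 = -3154072/15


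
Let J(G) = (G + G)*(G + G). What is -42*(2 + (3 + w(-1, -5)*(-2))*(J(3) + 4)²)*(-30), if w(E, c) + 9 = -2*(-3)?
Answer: 18146520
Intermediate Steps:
w(E, c) = -3 (w(E, c) = -9 - 2*(-3) = -9 + 6 = -3)
J(G) = 4*G² (J(G) = (2*G)*(2*G) = 4*G²)
-42*(2 + (3 + w(-1, -5)*(-2))*(J(3) + 4)²)*(-30) = -42*(2 + (3 - 3*(-2))*(4*3² + 4)²)*(-30) = -42*(2 + (3 + 6)*(4*9 + 4)²)*(-30) = -42*(2 + 9*(36 + 4)²)*(-30) = -42*(2 + 9*40²)*(-30) = -42*(2 + 9*1600)*(-30) = -42*(2 + 14400)*(-30) = -42*14402*(-30) = -604884*(-30) = 18146520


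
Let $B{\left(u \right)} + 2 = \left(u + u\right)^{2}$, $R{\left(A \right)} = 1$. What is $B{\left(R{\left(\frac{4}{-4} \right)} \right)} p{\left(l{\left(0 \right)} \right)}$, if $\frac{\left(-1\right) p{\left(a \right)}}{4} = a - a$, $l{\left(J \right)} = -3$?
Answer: $0$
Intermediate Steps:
$p{\left(a \right)} = 0$ ($p{\left(a \right)} = - 4 \left(a - a\right) = \left(-4\right) 0 = 0$)
$B{\left(u \right)} = -2 + 4 u^{2}$ ($B{\left(u \right)} = -2 + \left(u + u\right)^{2} = -2 + \left(2 u\right)^{2} = -2 + 4 u^{2}$)
$B{\left(R{\left(\frac{4}{-4} \right)} \right)} p{\left(l{\left(0 \right)} \right)} = \left(-2 + 4 \cdot 1^{2}\right) 0 = \left(-2 + 4 \cdot 1\right) 0 = \left(-2 + 4\right) 0 = 2 \cdot 0 = 0$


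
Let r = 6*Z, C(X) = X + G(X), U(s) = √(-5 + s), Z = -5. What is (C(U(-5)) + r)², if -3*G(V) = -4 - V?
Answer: 804 - 688*I*√10/9 ≈ 804.0 - 241.74*I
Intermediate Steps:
G(V) = 4/3 + V/3 (G(V) = -(-4 - V)/3 = 4/3 + V/3)
C(X) = 4/3 + 4*X/3 (C(X) = X + (4/3 + X/3) = 4/3 + 4*X/3)
r = -30 (r = 6*(-5) = -30)
(C(U(-5)) + r)² = ((4/3 + 4*√(-5 - 5)/3) - 30)² = ((4/3 + 4*√(-10)/3) - 30)² = ((4/3 + 4*(I*√10)/3) - 30)² = ((4/3 + 4*I*√10/3) - 30)² = (-86/3 + 4*I*√10/3)²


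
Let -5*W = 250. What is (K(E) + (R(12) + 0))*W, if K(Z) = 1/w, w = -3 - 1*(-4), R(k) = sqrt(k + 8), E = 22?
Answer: -50 - 100*sqrt(5) ≈ -273.61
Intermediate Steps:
W = -50 (W = -1/5*250 = -50)
R(k) = sqrt(8 + k)
w = 1 (w = -3 + 4 = 1)
K(Z) = 1 (K(Z) = 1/1 = 1)
(K(E) + (R(12) + 0))*W = (1 + (sqrt(8 + 12) + 0))*(-50) = (1 + (sqrt(20) + 0))*(-50) = (1 + (2*sqrt(5) + 0))*(-50) = (1 + 2*sqrt(5))*(-50) = -50 - 100*sqrt(5)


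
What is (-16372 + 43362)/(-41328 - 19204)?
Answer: -13495/30266 ≈ -0.44588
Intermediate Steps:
(-16372 + 43362)/(-41328 - 19204) = 26990/(-60532) = 26990*(-1/60532) = -13495/30266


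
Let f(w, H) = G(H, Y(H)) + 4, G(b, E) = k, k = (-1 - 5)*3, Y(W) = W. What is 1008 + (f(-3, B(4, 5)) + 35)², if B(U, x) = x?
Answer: 1449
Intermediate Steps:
k = -18 (k = -6*3 = -18)
G(b, E) = -18
f(w, H) = -14 (f(w, H) = -18 + 4 = -14)
1008 + (f(-3, B(4, 5)) + 35)² = 1008 + (-14 + 35)² = 1008 + 21² = 1008 + 441 = 1449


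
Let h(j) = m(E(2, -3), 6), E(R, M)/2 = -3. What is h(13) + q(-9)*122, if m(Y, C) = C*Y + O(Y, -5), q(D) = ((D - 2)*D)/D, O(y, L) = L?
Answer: -1383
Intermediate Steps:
E(R, M) = -6 (E(R, M) = 2*(-3) = -6)
q(D) = -2 + D (q(D) = ((-2 + D)*D)/D = (D*(-2 + D))/D = -2 + D)
m(Y, C) = -5 + C*Y (m(Y, C) = C*Y - 5 = -5 + C*Y)
h(j) = -41 (h(j) = -5 + 6*(-6) = -5 - 36 = -41)
h(13) + q(-9)*122 = -41 + (-2 - 9)*122 = -41 - 11*122 = -41 - 1342 = -1383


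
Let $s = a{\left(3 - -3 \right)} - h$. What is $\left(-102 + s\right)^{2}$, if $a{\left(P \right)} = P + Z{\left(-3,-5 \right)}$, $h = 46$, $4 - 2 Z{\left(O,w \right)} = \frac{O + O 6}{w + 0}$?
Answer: $\frac{2019241}{100} \approx 20192.0$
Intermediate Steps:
$Z{\left(O,w \right)} = 2 - \frac{7 O}{2 w}$ ($Z{\left(O,w \right)} = 2 - \frac{\left(O + O 6\right) \frac{1}{w + 0}}{2} = 2 - \frac{\left(O + 6 O\right) \frac{1}{w}}{2} = 2 - \frac{7 O \frac{1}{w}}{2} = 2 - \frac{7 O}{2 w}$)
$a{\left(P \right)} = - \frac{1}{10} + P$ ($a{\left(P \right)} = P + \left(2 - - \frac{21}{2 \left(-5\right)}\right) = P + \left(2 - \left(- \frac{21}{2}\right) \left(- \frac{1}{5}\right)\right) = P + \left(2 - \frac{21}{10}\right) = P - \frac{1}{10} = - \frac{1}{10} + P$)
$s = - \frac{401}{10}$ ($s = \left(- \frac{1}{10} + \left(3 - -3\right)\right) - 46 = \left(- \frac{1}{10} + \left(3 + 3\right)\right) - 46 = \left(- \frac{1}{10} + 6\right) - 46 = \frac{59}{10} - 46 = - \frac{401}{10} \approx -40.1$)
$\left(-102 + s\right)^{2} = \left(-102 - \frac{401}{10}\right)^{2} = \left(- \frac{1421}{10}\right)^{2} = \frac{2019241}{100}$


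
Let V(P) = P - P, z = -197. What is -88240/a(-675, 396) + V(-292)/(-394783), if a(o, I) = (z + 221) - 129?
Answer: 17648/21 ≈ 840.38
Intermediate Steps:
V(P) = 0
a(o, I) = -105 (a(o, I) = (-197 + 221) - 129 = 24 - 129 = -105)
-88240/a(-675, 396) + V(-292)/(-394783) = -88240/(-105) + 0/(-394783) = -88240*(-1/105) + 0*(-1/394783) = 17648/21 + 0 = 17648/21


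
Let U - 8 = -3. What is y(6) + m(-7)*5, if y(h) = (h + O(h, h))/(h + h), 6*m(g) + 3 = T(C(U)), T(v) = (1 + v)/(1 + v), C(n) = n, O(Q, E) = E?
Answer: -2/3 ≈ -0.66667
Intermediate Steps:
U = 5 (U = 8 - 3 = 5)
T(v) = 1
m(g) = -1/3 (m(g) = -1/2 + (1/6)*1 = -1/2 + 1/6 = -1/3)
y(h) = 1 (y(h) = (h + h)/(h + h) = (2*h)/((2*h)) = (2*h)*(1/(2*h)) = 1)
y(6) + m(-7)*5 = 1 - 1/3*5 = 1 - 5/3 = -2/3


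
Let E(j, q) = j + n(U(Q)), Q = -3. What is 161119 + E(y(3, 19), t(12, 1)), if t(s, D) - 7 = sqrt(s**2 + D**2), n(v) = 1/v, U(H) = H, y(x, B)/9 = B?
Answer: 483869/3 ≈ 1.6129e+5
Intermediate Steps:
y(x, B) = 9*B
t(s, D) = 7 + sqrt(D**2 + s**2) (t(s, D) = 7 + sqrt(s**2 + D**2) = 7 + sqrt(D**2 + s**2))
E(j, q) = -1/3 + j (E(j, q) = j + 1/(-3) = j - 1/3 = -1/3 + j)
161119 + E(y(3, 19), t(12, 1)) = 161119 + (-1/3 + 9*19) = 161119 + (-1/3 + 171) = 161119 + 512/3 = 483869/3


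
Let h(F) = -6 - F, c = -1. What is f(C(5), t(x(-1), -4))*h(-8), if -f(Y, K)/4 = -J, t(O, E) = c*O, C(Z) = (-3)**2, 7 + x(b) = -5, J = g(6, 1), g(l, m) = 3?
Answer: 24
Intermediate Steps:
J = 3
x(b) = -12 (x(b) = -7 - 5 = -12)
C(Z) = 9
t(O, E) = -O
f(Y, K) = 12 (f(Y, K) = -(-4)*3 = -4*(-3) = 12)
f(C(5), t(x(-1), -4))*h(-8) = 12*(-6 - 1*(-8)) = 12*(-6 + 8) = 12*2 = 24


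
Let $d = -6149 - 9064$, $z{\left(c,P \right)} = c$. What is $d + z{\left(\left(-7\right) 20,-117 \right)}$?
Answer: $-15353$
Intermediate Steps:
$d = -15213$ ($d = -6149 - 9064 = -15213$)
$d + z{\left(\left(-7\right) 20,-117 \right)} = -15213 - 140 = -15353$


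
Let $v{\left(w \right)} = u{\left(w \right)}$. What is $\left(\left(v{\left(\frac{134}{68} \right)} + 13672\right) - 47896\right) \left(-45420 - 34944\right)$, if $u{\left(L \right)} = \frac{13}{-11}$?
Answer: $\frac{30255197628}{11} \approx 2.7505 \cdot 10^{9}$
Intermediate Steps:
$u{\left(L \right)} = - \frac{13}{11}$ ($u{\left(L \right)} = 13 \left(- \frac{1}{11}\right) = - \frac{13}{11}$)
$v{\left(w \right)} = - \frac{13}{11}$
$\left(\left(v{\left(\frac{134}{68} \right)} + 13672\right) - 47896\right) \left(-45420 - 34944\right) = \left(\left(- \frac{13}{11} + 13672\right) - 47896\right) \left(-45420 - 34944\right) = \left(\frac{150379}{11} - 47896\right) \left(-80364\right) = \left(- \frac{376477}{11}\right) \left(-80364\right) = \frac{30255197628}{11}$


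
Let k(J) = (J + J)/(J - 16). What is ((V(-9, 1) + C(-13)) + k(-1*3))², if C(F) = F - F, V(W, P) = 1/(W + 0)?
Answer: 1225/29241 ≈ 0.041893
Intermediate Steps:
V(W, P) = 1/W
C(F) = 0
k(J) = 2*J/(-16 + J) (k(J) = (2*J)/(-16 + J) = 2*J/(-16 + J))
((V(-9, 1) + C(-13)) + k(-1*3))² = ((1/(-9) + 0) + 2*(-1*3)/(-16 - 1*3))² = ((-⅑ + 0) + 2*(-3)/(-16 - 3))² = (-⅑ + 2*(-3)/(-19))² = (-⅑ + 2*(-3)*(-1/19))² = (-⅑ + 6/19)² = (35/171)² = 1225/29241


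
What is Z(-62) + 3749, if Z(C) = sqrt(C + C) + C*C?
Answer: 7593 + 2*I*sqrt(31) ≈ 7593.0 + 11.136*I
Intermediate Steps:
Z(C) = C**2 + sqrt(2)*sqrt(C) (Z(C) = sqrt(2*C) + C**2 = sqrt(2)*sqrt(C) + C**2 = C**2 + sqrt(2)*sqrt(C))
Z(-62) + 3749 = ((-62)**2 + sqrt(2)*sqrt(-62)) + 3749 = (3844 + sqrt(2)*(I*sqrt(62))) + 3749 = (3844 + 2*I*sqrt(31)) + 3749 = 7593 + 2*I*sqrt(31)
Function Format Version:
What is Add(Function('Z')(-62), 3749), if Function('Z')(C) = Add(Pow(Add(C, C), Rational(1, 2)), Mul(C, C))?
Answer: Add(7593, Mul(2, I, Pow(31, Rational(1, 2)))) ≈ Add(7593.0, Mul(11.136, I))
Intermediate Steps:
Function('Z')(C) = Add(Pow(C, 2), Mul(Pow(2, Rational(1, 2)), Pow(C, Rational(1, 2)))) (Function('Z')(C) = Add(Pow(Mul(2, C), Rational(1, 2)), Pow(C, 2)) = Add(Mul(Pow(2, Rational(1, 2)), Pow(C, Rational(1, 2))), Pow(C, 2)) = Add(Pow(C, 2), Mul(Pow(2, Rational(1, 2)), Pow(C, Rational(1, 2)))))
Add(Function('Z')(-62), 3749) = Add(Add(Pow(-62, 2), Mul(Pow(2, Rational(1, 2)), Pow(-62, Rational(1, 2)))), 3749) = Add(Add(3844, Mul(Pow(2, Rational(1, 2)), Mul(I, Pow(62, Rational(1, 2))))), 3749) = Add(Add(3844, Mul(2, I, Pow(31, Rational(1, 2)))), 3749) = Add(7593, Mul(2, I, Pow(31, Rational(1, 2))))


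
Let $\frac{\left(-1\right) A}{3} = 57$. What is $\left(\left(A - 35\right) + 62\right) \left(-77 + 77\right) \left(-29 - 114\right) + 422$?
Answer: $422$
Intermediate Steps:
$A = -171$ ($A = \left(-3\right) 57 = -171$)
$\left(\left(A - 35\right) + 62\right) \left(-77 + 77\right) \left(-29 - 114\right) + 422 = \left(\left(-171 - 35\right) + 62\right) \left(-77 + 77\right) \left(-29 - 114\right) + 422 = \left(-206 + 62\right) 0 \left(-143\right) + 422 = \left(-144\right) 0 \left(-143\right) + 422 = 0 \left(-143\right) + 422 = 0 + 422 = 422$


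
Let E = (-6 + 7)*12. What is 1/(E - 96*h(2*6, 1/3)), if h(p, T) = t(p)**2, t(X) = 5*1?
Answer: -1/2388 ≈ -0.00041876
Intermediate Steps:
t(X) = 5
h(p, T) = 25 (h(p, T) = 5**2 = 25)
E = 12 (E = 1*12 = 12)
1/(E - 96*h(2*6, 1/3)) = 1/(12 - 96*25) = 1/(12 - 2400) = 1/(-2388) = -1/2388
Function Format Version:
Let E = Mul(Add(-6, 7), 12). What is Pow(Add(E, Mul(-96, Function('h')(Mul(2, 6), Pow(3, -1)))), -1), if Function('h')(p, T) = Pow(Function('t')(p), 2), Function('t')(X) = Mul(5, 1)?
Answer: Rational(-1, 2388) ≈ -0.00041876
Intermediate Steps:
Function('t')(X) = 5
Function('h')(p, T) = 25 (Function('h')(p, T) = Pow(5, 2) = 25)
E = 12 (E = Mul(1, 12) = 12)
Pow(Add(E, Mul(-96, Function('h')(Mul(2, 6), Pow(3, -1)))), -1) = Pow(Add(12, Mul(-96, 25)), -1) = Pow(Add(12, -2400), -1) = Pow(-2388, -1) = Rational(-1, 2388)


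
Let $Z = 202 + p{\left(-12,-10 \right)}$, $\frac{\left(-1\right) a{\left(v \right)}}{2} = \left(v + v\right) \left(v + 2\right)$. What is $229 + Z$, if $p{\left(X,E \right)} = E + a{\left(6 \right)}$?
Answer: $229$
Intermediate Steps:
$a{\left(v \right)} = - 4 v \left(2 + v\right)$ ($a{\left(v \right)} = - 2 \left(v + v\right) \left(v + 2\right) = - 2 \cdot 2 v \left(2 + v\right) = - 4 v \left(2 + v\right)$)
$p{\left(X,E \right)} = -192 + E$ ($p{\left(X,E \right)} = E - 24 \left(2 + 6\right) = E - 24 \cdot 8 = E - 192 = -192 + E$)
$Z = 0$ ($Z = 202 - 202 = 0$)
$229 + Z = 229 + 0 = 229$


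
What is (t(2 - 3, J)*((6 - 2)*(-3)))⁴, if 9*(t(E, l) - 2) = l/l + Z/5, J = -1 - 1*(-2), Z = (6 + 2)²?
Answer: 2019963136/625 ≈ 3.2319e+6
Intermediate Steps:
Z = 64 (Z = 8² = 64)
J = 1 (J = -1 + 2 = 1)
t(E, l) = 53/15 (t(E, l) = 2 + (l/l + 64/5)/9 = 2 + (1 + 64*(⅕))/9 = 2 + (1 + 64/5)/9 = 2 + (⅑)*(69/5) = 2 + 23/15 = 53/15)
(t(2 - 3, J)*((6 - 2)*(-3)))⁴ = (53*((6 - 2)*(-3))/15)⁴ = (53*(4*(-3))/15)⁴ = ((53/15)*(-12))⁴ = (-212/5)⁴ = 2019963136/625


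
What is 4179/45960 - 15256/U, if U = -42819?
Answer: 293368787/655987080 ≈ 0.44722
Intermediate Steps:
4179/45960 - 15256/U = 4179/45960 - 15256/(-42819) = 4179*(1/45960) - 15256*(-1/42819) = 1393/15320 + 15256/42819 = 293368787/655987080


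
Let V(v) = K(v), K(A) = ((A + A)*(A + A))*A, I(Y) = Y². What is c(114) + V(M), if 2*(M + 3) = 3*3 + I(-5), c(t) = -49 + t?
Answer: 11041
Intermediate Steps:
M = 14 (M = -3 + (3*3 + (-5)²)/2 = -3 + (9 + 25)/2 = -3 + (½)*34 = -3 + 17 = 14)
K(A) = 4*A³ (K(A) = ((2*A)*(2*A))*A = (4*A²)*A = 4*A³)
V(v) = 4*v³
c(114) + V(M) = (-49 + 114) + 4*14³ = 65 + 4*2744 = 65 + 10976 = 11041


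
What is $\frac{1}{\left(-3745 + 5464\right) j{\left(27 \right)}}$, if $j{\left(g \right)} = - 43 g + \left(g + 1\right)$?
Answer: $- \frac{1}{1947627} \approx -5.1345 \cdot 10^{-7}$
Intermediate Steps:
$j{\left(g \right)} = 1 - 42 g$ ($j{\left(g \right)} = - 43 g + \left(1 + g\right) = 1 - 42 g$)
$\frac{1}{\left(-3745 + 5464\right) j{\left(27 \right)}} = \frac{1}{\left(-3745 + 5464\right) \left(1 - 1134\right)} = \frac{1}{1719 \left(1 - 1134\right)} = \frac{1}{1719 \left(-1133\right)} = \frac{1}{1719} \left(- \frac{1}{1133}\right) = - \frac{1}{1947627}$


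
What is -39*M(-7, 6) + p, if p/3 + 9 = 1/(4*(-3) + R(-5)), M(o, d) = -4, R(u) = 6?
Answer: 257/2 ≈ 128.50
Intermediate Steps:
p = -55/2 (p = -27 + 3/(4*(-3) + 6) = -27 + 3/(-12 + 6) = -27 + 3/(-6) = -27 + 3*(-1/6) = -27 - 1/2 = -55/2 ≈ -27.500)
-39*M(-7, 6) + p = -39*(-4) - 55/2 = 156 - 55/2 = 257/2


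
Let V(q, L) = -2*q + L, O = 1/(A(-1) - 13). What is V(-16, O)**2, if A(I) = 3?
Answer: 101761/100 ≈ 1017.6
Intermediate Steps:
O = -1/10 (O = 1/(3 - 13) = 1/(-10) = -1/10 ≈ -0.10000)
V(q, L) = L - 2*q
V(-16, O)**2 = (-1/10 - 2*(-16))**2 = (-1/10 + 32)**2 = (319/10)**2 = 101761/100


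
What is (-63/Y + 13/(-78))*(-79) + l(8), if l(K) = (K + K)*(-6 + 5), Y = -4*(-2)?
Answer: 14863/24 ≈ 619.29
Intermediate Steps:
Y = 8
l(K) = -2*K (l(K) = (2*K)*(-1) = -2*K)
(-63/Y + 13/(-78))*(-79) + l(8) = (-63/8 + 13/(-78))*(-79) - 2*8 = (-63*1/8 + 13*(-1/78))*(-79) - 16 = (-63/8 - 1/6)*(-79) - 16 = -193/24*(-79) - 16 = 15247/24 - 16 = 14863/24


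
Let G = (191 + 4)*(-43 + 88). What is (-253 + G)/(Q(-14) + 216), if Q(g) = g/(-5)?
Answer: 21305/547 ≈ 38.949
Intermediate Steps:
Q(g) = -g/5 (Q(g) = g*(-⅕) = -g/5)
G = 8775 (G = 195*45 = 8775)
(-253 + G)/(Q(-14) + 216) = (-253 + 8775)/(-⅕*(-14) + 216) = 8522/(14/5 + 216) = 8522/(1094/5) = 8522*(5/1094) = 21305/547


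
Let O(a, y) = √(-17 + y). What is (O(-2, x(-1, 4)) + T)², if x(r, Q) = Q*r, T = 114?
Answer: (114 + I*√21)² ≈ 12975.0 + 1044.8*I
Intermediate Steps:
(O(-2, x(-1, 4)) + T)² = (√(-17 + 4*(-1)) + 114)² = (√(-17 - 4) + 114)² = (√(-21) + 114)² = (I*√21 + 114)² = (114 + I*√21)²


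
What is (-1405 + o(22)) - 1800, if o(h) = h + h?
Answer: -3161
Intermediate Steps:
o(h) = 2*h
(-1405 + o(22)) - 1800 = (-1405 + 2*22) - 1800 = (-1405 + 44) - 1800 = -1361 - 1800 = -3161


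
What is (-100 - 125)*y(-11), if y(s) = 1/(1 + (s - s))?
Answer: -225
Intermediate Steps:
y(s) = 1 (y(s) = 1/(1 + 0) = 1/1 = 1)
(-100 - 125)*y(-11) = (-100 - 125)*1 = -225*1 = -225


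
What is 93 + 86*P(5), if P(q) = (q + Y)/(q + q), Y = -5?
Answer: 93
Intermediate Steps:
P(q) = (-5 + q)/(2*q) (P(q) = (q - 5)/(q + q) = (-5 + q)/((2*q)) = (-5 + q)*(1/(2*q)) = (-5 + q)/(2*q))
93 + 86*P(5) = 93 + 86*((½)*(-5 + 5)/5) = 93 + 86*((½)*(⅕)*0) = 93 + 86*0 = 93 + 0 = 93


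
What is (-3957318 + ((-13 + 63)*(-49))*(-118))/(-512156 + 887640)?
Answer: -1834109/187742 ≈ -9.7693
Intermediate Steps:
(-3957318 + ((-13 + 63)*(-49))*(-118))/(-512156 + 887640) = (-3957318 + (50*(-49))*(-118))/375484 = (-3957318 - 2450*(-118))*(1/375484) = (-3957318 + 289100)*(1/375484) = -3668218*1/375484 = -1834109/187742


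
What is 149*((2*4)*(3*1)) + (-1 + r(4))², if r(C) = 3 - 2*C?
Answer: 3612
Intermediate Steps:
149*((2*4)*(3*1)) + (-1 + r(4))² = 149*((2*4)*(3*1)) + (-1 + (3 - 2*4))² = 149*(8*3) + (-1 + (3 - 8))² = 149*24 + (-1 - 5)² = 3576 + (-6)² = 3576 + 36 = 3612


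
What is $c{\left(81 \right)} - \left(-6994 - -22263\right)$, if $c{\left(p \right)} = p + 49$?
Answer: $-15139$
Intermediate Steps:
$c{\left(p \right)} = 49 + p$
$c{\left(81 \right)} - \left(-6994 - -22263\right) = \left(49 + 81\right) - \left(-6994 - -22263\right) = 130 - \left(-6994 + 22263\right) = 130 - 15269 = -15139$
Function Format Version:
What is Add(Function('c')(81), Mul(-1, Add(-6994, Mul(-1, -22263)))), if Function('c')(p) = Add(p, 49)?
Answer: -15139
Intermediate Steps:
Function('c')(p) = Add(49, p)
Add(Function('c')(81), Mul(-1, Add(-6994, Mul(-1, -22263)))) = Add(Add(49, 81), Mul(-1, Add(-6994, Mul(-1, -22263)))) = Add(130, Mul(-1, Add(-6994, 22263))) = Add(130, Mul(-1, 15269)) = Add(130, -15269) = -15139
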